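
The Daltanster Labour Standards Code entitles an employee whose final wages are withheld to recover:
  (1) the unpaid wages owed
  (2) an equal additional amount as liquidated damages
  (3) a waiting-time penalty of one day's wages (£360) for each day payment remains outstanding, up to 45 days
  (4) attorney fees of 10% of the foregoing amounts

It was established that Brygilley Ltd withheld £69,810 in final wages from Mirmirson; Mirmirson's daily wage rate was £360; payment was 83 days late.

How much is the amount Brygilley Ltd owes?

Liquidated damages (equal amount): £69,810
Penalty days: min(83, 45) = 45
Waiting-time penalty: 45 × £360 = £16,200
Subtotal: £69,810 + £69,810 + £16,200 = £155,820
Attorney fees: 10% of £155,820 = £15,582
Total award: £155,820 + £15,582 = £171,402

£171,402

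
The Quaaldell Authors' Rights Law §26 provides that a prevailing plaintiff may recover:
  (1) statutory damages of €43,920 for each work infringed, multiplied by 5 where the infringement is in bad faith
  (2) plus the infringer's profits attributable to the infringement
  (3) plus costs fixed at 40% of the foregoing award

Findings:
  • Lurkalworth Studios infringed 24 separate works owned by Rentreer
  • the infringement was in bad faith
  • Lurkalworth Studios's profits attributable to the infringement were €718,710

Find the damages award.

€8,384,754

Statutory damages: 24 × €43,920 = €1,054,080
Multiplied by 5: 5 × €1,054,080 = €5,270,400
Combined award: €5,270,400 + €718,710 = €5,989,110
Costs: 40% of €5,989,110 = €2,395,644
Award plus costs: €5,989,110 + €2,395,644 = €8,384,754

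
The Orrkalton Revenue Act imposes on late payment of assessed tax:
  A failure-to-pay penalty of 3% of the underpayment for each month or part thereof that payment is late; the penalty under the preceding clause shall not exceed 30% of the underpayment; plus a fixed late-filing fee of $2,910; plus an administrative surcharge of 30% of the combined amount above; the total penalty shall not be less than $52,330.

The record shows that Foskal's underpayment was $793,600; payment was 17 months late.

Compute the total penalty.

$313,287

Accrued rate: 3% × 17 = 51%, capped at 30% → 30%
Failure-to-pay penalty: 30% of $793,600 = $238,080
Penalty before surcharge: $238,080 + $2,910 = $240,990
Administrative surcharge: 30% of $240,990 = $72,297
Total penalty: $240,990 + $72,297 = $313,287
Minimum $52,330: $313,287 meets the minimum, no increase.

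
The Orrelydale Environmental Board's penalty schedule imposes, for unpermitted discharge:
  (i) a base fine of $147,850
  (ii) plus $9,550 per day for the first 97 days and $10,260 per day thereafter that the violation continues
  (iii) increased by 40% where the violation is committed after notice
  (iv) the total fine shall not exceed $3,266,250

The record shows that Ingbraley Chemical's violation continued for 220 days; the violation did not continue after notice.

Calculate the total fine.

First 97 days: 97 × $9,550 = $926,350
Remaining days: (220 − 97) × $10,260 = $1,261,980
Per-day component: $926,350 + $1,261,980 = $2,188,330
Base plus per-day: $147,850 + $2,188,330 = $2,336,180
The violation did not continue after notice: no 40% increase.
Cap at $3,266,250: $2,336,180 is within the cap, no reduction.

$2,336,180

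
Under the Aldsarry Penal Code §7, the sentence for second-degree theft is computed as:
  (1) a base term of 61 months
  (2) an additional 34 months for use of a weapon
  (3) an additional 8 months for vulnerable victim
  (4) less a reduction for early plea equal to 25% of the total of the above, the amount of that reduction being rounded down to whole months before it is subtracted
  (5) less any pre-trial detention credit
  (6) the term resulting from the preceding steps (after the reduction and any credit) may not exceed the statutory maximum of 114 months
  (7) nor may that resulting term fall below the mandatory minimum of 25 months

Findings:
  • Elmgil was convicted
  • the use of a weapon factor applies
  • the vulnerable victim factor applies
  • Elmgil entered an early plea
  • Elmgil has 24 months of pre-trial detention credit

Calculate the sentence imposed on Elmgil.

54 months

Use of a weapon enhancement: +34 months
Vulnerable victim enhancement: +8 months
Adjusted term: 61 months + 34 months + 8 months = 103 months
Early plea reduction: 25% of 103 months = 25 months (rounded down)
After reduction: 103 − 25 = 78 months
Less pre-trial detention credit: 78 months − 24 months = 54 months
Cap at 114 months: 54 months is within the cap, no reduction.
Minimum 25 months: 54 months meets the minimum, no increase.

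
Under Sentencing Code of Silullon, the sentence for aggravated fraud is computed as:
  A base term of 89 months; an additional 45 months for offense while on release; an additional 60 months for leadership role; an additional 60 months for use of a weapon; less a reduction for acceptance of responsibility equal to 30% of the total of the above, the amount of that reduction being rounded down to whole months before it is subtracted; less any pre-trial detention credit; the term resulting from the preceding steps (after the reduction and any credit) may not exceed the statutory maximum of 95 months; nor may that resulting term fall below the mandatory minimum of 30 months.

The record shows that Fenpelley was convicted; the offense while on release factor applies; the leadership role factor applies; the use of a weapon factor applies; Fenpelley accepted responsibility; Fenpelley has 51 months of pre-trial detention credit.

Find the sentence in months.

Sentence: 95 months

Offense while on release enhancement: +45 months
Leadership role enhancement: +60 months
Use of a weapon enhancement: +60 months
Adjusted term: 89 months + 45 months + 60 months + 60 months = 254 months
Acceptance of responsibility reduction: 30% of 254 months = 76 months (rounded down)
After reduction: 254 − 76 = 178 months
Less pre-trial detention credit: 178 months − 51 months = 127 months
Cap at 95 months: 127 months exceeds the cap → 95 months
Minimum 30 months: 95 months meets the minimum, no increase.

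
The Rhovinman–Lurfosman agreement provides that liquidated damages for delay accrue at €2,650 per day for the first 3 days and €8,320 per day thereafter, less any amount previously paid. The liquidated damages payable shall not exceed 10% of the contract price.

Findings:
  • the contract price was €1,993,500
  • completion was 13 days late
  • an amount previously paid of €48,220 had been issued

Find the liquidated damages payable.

€42,930

First 3 days: 3 × €2,650 = €7,950
Remaining days: (13 − 3) × €8,320 = €83,200
Accrued per-day damages: €7,950 + €83,200 = €91,150
Less amount previously paid: €91,150 − €48,220 = €42,930
Cap: 10% of €1,993,500 = €199,350
Cap at €199,350: €42,930 is within the cap, no reduction.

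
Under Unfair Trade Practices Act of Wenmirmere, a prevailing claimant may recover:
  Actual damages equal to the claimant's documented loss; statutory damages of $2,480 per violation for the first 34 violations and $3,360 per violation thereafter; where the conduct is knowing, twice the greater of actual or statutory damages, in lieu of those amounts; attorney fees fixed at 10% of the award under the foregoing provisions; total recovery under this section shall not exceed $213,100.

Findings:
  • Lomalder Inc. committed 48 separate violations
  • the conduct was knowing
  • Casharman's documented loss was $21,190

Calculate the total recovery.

$213,100

First 34 violations: 34 × $2,480 = $84,320
Remaining violations: (48 − 34) × $3,360 = $47,040
Statutory damages: $84,320 + $47,040 = $131,360
Greater of actual damages ($21,190) or statutory damages ($131,360): $131,360
Doubled: 2 × $131,360 = $262,720
Attorney fees: 10% of $262,720 = $26,272
Total before cap: $262,720 + $26,272 = $288,992
Cap at $213,100: $288,992 exceeds the cap → $213,100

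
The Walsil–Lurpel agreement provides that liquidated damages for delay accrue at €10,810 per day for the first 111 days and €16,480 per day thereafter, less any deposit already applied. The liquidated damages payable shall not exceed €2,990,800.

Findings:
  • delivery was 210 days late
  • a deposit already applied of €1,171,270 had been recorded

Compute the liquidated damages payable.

First 111 days: 111 × €10,810 = €1,199,910
Remaining days: (210 − 111) × €16,480 = €1,631,520
Accrued per-day damages: €1,199,910 + €1,631,520 = €2,831,430
Less deposit already applied: €2,831,430 − €1,171,270 = €1,660,160
Cap at €2,990,800: €1,660,160 is within the cap, no reduction.

€1,660,160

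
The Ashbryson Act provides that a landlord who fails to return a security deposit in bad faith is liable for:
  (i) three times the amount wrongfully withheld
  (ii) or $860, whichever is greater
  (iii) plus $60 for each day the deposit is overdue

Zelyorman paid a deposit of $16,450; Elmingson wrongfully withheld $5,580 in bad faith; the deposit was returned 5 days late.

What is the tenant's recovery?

Recovery: $17,040

Trebled: 3 × $5,580 = $16,740
Minimum $860: $16,740 meets the minimum, no increase.
Late-return penalty: 5 × $60 = $300
Damages plus late penalty: $16,740 + $300 = $17,040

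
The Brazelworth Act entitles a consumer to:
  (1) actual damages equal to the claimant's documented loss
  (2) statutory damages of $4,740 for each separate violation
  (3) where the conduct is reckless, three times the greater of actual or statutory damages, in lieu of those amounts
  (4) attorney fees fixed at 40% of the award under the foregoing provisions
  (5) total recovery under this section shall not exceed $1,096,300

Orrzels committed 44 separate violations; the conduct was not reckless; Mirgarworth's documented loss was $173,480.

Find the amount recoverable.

Statutory damages: 44 × $4,740 = $208,560
Conduct not reckless: the in-lieu enhancement does not apply.
Actual plus statutory damages: $173,480 + $208,560 = $382,040
Attorney fees: 40% of $382,040 = $152,816
Total before cap: $382,040 + $152,816 = $534,856
Cap at $1,096,300: $534,856 is within the cap, no reduction.

Total recovery: $534,856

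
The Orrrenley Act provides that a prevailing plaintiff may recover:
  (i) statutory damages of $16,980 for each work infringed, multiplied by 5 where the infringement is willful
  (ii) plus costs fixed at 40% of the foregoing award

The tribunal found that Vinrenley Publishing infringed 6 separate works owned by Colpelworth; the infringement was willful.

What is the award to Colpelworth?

Statutory damages: 6 × $16,980 = $101,880
Multiplied by 5: 5 × $101,880 = $509,400
Costs: 40% of $509,400 = $203,760
Award plus costs: $509,400 + $203,760 = $713,160

Award: $713,160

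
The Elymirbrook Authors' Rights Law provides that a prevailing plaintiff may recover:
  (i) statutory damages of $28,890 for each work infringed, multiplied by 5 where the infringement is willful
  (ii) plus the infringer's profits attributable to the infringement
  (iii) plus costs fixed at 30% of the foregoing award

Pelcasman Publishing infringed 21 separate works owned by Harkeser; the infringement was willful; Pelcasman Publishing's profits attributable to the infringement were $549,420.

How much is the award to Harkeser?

Statutory damages: 21 × $28,890 = $606,690
Multiplied by 5: 5 × $606,690 = $3,033,450
Combined award: $3,033,450 + $549,420 = $3,582,870
Costs: 30% of $3,582,870 = $1,074,861
Award plus costs: $3,582,870 + $1,074,861 = $4,657,731

$4,657,731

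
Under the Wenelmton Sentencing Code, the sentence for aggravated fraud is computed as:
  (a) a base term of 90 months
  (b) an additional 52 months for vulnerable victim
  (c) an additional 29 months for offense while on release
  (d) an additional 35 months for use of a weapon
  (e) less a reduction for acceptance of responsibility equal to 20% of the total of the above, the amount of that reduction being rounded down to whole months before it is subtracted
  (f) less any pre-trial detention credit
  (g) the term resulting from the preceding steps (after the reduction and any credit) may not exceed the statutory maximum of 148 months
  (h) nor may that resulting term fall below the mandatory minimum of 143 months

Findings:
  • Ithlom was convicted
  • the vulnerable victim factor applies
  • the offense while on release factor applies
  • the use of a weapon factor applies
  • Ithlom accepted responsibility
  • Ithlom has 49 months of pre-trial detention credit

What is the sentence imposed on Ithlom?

143 months

Vulnerable victim enhancement: +52 months
Offense while on release enhancement: +29 months
Use of a weapon enhancement: +35 months
Adjusted term: 90 months + 52 months + 29 months + 35 months = 206 months
Acceptance of responsibility reduction: 20% of 206 months = 41 months (rounded down)
After reduction: 206 − 41 = 165 months
Less pre-trial detention credit: 165 months − 49 months = 116 months
Cap at 148 months: 116 months is within the cap, no reduction.
Minimum 143 months: 116 months is below the minimum → 143 months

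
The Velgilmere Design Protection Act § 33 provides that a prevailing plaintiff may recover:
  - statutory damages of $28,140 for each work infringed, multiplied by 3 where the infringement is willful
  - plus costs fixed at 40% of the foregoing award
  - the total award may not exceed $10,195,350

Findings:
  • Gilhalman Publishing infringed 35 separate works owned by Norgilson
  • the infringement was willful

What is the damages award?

Statutory damages: 35 × $28,140 = $984,900
Trebled: 3 × $984,900 = $2,954,700
Costs: 40% of $2,954,700 = $1,181,880
Award plus costs: $2,954,700 + $1,181,880 = $4,136,580
Cap at $10,195,350: $4,136,580 is within the cap, no reduction.

Award: $4,136,580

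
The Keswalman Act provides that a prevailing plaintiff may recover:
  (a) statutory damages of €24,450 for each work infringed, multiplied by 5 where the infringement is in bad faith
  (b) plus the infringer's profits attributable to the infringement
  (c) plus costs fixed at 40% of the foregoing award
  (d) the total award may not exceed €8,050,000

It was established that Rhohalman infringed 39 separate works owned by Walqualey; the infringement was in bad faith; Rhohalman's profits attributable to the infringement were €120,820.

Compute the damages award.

€6,843,998

Statutory damages: 39 × €24,450 = €953,550
Multiplied by 5: 5 × €953,550 = €4,767,750
Combined award: €4,767,750 + €120,820 = €4,888,570
Costs: 40% of €4,888,570 = €1,955,428
Award plus costs: €4,888,570 + €1,955,428 = €6,843,998
Cap at €8,050,000: €6,843,998 is within the cap, no reduction.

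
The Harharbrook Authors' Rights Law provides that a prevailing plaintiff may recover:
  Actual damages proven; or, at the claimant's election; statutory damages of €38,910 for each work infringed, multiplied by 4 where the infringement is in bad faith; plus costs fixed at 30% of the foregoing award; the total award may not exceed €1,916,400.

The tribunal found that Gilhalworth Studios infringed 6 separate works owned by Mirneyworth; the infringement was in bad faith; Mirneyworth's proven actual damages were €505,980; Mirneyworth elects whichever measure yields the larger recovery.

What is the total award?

€1,213,992

Statutory damages: 6 × €38,910 = €233,460
Multiplied by 4: 4 × €233,460 = €933,840
Greater of actual damages (€505,980) or enhanced statutory damages (€933,840): €933,840
Costs: 30% of €933,840 = €280,152
Award plus costs: €933,840 + €280,152 = €1,213,992
Cap at €1,916,400: €1,213,992 is within the cap, no reduction.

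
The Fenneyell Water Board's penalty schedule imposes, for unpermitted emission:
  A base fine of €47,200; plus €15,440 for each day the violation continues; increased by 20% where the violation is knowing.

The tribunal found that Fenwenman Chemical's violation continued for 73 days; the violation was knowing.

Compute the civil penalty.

€1,409,184

Per-day component: 73 × €15,440 = €1,127,120
Base plus per-day: €47,200 + €1,127,120 = €1,174,320
Enhancement: 20% of €1,174,320 = €234,864
Enhanced fine: €1,174,320 + €234,864 = €1,409,184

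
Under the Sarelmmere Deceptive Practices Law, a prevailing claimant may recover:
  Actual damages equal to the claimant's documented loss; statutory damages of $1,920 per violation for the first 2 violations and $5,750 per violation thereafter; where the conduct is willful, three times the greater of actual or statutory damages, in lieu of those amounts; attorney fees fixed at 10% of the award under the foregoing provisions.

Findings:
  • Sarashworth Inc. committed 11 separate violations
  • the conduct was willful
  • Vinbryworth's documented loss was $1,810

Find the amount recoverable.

$183,447

First 2 violations: 2 × $1,920 = $3,840
Remaining violations: (11 − 2) × $5,750 = $51,750
Statutory damages: $3,840 + $51,750 = $55,590
Greater of actual damages ($1,810) or statutory damages ($55,590): $55,590
Trebled: 3 × $55,590 = $166,770
Attorney fees: 10% of $166,770 = $16,677
Total recovery: $166,770 + $16,677 = $183,447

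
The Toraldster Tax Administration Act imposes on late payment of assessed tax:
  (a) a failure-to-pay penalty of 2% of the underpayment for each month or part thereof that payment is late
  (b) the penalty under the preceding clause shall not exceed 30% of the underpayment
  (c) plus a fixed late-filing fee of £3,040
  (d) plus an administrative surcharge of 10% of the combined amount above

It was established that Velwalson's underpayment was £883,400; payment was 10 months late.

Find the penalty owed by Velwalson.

£197,692

Accrued rate: 2% × 10 = 20%, capped at 30% → 20%
Failure-to-pay penalty: 20% of £883,400 = £176,680
Penalty before surcharge: £176,680 + £3,040 = £179,720
Administrative surcharge: 10% of £179,720 = £17,972
Total penalty: £179,720 + £17,972 = £197,692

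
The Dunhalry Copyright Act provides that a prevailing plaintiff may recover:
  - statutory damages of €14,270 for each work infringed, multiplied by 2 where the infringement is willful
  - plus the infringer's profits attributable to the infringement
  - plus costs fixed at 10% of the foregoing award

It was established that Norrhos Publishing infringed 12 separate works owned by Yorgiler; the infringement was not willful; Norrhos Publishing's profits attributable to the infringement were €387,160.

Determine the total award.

Statutory damages: 12 × €14,270 = €171,240
Infringement not willful: no ×2 enhancement.
Combined award: €171,240 + €387,160 = €558,400
Costs: 10% of €558,400 = €55,840
Award plus costs: €558,400 + €55,840 = €614,240

€614,240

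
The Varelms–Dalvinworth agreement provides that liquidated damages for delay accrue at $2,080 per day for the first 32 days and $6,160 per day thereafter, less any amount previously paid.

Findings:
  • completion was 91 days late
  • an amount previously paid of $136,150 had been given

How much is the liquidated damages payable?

First 32 days: 32 × $2,080 = $66,560
Remaining days: (91 − 32) × $6,160 = $363,440
Accrued per-day damages: $66,560 + $363,440 = $430,000
Less amount previously paid: $430,000 − $136,150 = $293,850

Liquidated damages: $293,850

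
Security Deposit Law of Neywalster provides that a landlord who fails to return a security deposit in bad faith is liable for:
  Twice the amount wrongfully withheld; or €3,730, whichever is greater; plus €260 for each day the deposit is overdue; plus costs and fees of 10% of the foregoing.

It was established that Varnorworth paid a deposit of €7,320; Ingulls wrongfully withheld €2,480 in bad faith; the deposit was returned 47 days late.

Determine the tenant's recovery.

€18,898

Doubled: 2 × €2,480 = €4,960
Minimum €3,730: €4,960 meets the minimum, no increase.
Late-return penalty: 47 × €260 = €12,220
Damages plus late penalty: €4,960 + €12,220 = €17,180
Costs and fees: 10% of €17,180 = €1,718
Total recovery: €17,180 + €1,718 = €18,898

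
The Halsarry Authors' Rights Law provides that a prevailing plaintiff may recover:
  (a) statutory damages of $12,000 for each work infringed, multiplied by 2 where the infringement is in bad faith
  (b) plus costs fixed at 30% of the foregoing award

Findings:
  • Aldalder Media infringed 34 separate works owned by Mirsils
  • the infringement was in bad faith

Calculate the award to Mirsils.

Statutory damages: 34 × $12,000 = $408,000
Doubled: 2 × $408,000 = $816,000
Costs: 30% of $816,000 = $244,800
Award plus costs: $816,000 + $244,800 = $1,060,800

$1,060,800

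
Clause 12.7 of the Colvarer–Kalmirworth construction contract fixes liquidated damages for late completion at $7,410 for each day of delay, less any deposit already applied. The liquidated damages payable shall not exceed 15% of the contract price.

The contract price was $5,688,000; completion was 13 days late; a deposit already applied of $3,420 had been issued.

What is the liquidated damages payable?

Liquidated damages: $92,910

Per-day damages: 13 × $7,410 = $96,330
Less deposit already applied: $96,330 − $3,420 = $92,910
Cap: 15% of $5,688,000 = $853,200
Cap at $853,200: $92,910 is within the cap, no reduction.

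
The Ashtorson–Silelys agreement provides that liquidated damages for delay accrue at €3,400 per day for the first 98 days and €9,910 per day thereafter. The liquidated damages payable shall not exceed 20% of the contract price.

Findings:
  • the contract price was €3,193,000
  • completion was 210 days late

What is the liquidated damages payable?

Liquidated damages: €638,600

First 98 days: 98 × €3,400 = €333,200
Remaining days: (210 − 98) × €9,910 = €1,109,920
Accrued per-day damages: €333,200 + €1,109,920 = €1,443,120
Cap: 20% of €3,193,000 = €638,600
Cap at €638,600: €1,443,120 exceeds the cap → €638,600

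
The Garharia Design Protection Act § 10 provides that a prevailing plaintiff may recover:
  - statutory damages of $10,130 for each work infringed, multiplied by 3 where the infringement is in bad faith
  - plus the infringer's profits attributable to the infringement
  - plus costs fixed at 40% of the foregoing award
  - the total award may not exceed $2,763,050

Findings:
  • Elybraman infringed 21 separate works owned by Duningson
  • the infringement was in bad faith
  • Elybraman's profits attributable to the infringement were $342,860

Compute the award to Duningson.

Award: $1,373,470

Statutory damages: 21 × $10,130 = $212,730
Trebled: 3 × $212,730 = $638,190
Combined award: $638,190 + $342,860 = $981,050
Costs: 40% of $981,050 = $392,420
Award plus costs: $981,050 + $392,420 = $1,373,470
Cap at $2,763,050: $1,373,470 is within the cap, no reduction.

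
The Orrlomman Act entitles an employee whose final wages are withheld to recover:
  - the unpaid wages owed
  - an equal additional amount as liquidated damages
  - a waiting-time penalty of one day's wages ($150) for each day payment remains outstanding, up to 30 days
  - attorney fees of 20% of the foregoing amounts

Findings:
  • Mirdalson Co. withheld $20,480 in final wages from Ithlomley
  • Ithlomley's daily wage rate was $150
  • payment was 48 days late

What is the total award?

Liquidated damages (equal amount): $20,480
Penalty days: min(48, 30) = 30
Waiting-time penalty: 30 × $150 = $4,500
Subtotal: $20,480 + $20,480 + $4,500 = $45,460
Attorney fees: 20% of $45,460 = $9,092
Total award: $45,460 + $9,092 = $54,552

$54,552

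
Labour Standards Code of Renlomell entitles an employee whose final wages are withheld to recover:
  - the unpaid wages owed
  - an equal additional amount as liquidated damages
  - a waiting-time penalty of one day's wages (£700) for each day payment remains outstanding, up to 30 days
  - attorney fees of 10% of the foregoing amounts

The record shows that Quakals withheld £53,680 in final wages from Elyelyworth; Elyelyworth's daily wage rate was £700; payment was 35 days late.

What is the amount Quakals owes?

£141,196

Liquidated damages (equal amount): £53,680
Penalty days: min(35, 30) = 30
Waiting-time penalty: 30 × £700 = £21,000
Subtotal: £53,680 + £53,680 + £21,000 = £128,360
Attorney fees: 10% of £128,360 = £12,836
Total award: £128,360 + £12,836 = £141,196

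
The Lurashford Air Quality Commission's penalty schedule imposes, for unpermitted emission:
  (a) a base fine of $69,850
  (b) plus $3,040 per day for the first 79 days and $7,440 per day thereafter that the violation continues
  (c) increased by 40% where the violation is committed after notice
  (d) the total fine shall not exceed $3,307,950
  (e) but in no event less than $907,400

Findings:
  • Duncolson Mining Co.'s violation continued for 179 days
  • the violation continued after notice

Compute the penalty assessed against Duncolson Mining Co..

$1,475,614

First 79 days: 79 × $3,040 = $240,160
Remaining days: (179 − 79) × $7,440 = $744,000
Per-day component: $240,160 + $744,000 = $984,160
Base plus per-day: $69,850 + $984,160 = $1,054,010
Enhancement: 40% of $1,054,010 = $421,604
Enhanced fine: $1,054,010 + $421,604 = $1,475,614
Cap at $3,307,950: $1,475,614 is within the cap, no reduction.
Minimum $907,400: $1,475,614 meets the minimum, no increase.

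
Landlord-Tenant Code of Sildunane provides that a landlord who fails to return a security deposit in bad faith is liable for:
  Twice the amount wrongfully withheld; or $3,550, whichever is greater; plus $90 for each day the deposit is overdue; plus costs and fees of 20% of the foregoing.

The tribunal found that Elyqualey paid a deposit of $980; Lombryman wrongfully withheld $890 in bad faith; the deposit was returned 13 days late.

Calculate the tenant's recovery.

Recovery: $5,664

Doubled: 2 × $890 = $1,780
Minimum $3,550: $1,780 is below the minimum → $3,550
Late-return penalty: 13 × $90 = $1,170
Damages plus late penalty: $3,550 + $1,170 = $4,720
Costs and fees: 20% of $4,720 = $944
Total recovery: $4,720 + $944 = $5,664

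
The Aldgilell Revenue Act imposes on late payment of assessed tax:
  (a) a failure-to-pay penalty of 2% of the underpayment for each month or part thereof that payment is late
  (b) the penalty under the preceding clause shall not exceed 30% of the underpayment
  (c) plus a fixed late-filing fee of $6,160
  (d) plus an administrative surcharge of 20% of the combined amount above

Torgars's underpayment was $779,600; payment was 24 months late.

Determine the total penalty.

Accrued rate: 2% × 24 = 48%, capped at 30% → 30%
Failure-to-pay penalty: 30% of $779,600 = $233,880
Penalty before surcharge: $233,880 + $6,160 = $240,040
Administrative surcharge: 20% of $240,040 = $48,008
Total penalty: $240,040 + $48,008 = $288,048

$288,048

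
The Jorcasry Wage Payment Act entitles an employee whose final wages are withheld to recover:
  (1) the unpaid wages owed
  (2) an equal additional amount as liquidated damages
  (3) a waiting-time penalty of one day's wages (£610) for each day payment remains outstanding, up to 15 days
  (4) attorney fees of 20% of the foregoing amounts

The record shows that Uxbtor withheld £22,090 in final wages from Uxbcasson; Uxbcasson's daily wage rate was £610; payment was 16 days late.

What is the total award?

£63,996

Liquidated damages (equal amount): £22,090
Penalty days: min(16, 15) = 15
Waiting-time penalty: 15 × £610 = £9,150
Subtotal: £22,090 + £22,090 + £9,150 = £53,330
Attorney fees: 20% of £53,330 = £10,666
Total award: £53,330 + £10,666 = £63,996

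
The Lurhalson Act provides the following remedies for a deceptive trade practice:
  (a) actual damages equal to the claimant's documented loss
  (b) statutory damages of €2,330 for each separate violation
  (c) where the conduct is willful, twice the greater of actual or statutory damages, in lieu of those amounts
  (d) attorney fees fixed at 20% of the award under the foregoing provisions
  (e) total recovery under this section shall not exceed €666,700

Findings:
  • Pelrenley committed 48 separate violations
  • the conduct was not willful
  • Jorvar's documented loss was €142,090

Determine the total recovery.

€304,716

Statutory damages: 48 × €2,330 = €111,840
Conduct not willful: the in-lieu enhancement does not apply.
Actual plus statutory damages: €142,090 + €111,840 = €253,930
Attorney fees: 20% of €253,930 = €50,786
Total before cap: €253,930 + €50,786 = €304,716
Cap at €666,700: €304,716 is within the cap, no reduction.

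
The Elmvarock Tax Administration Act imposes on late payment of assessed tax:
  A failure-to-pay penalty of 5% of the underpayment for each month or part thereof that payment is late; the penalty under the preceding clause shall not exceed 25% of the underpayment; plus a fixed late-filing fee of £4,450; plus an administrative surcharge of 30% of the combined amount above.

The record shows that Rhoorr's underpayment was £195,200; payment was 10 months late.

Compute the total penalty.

Accrued rate: 5% × 10 = 50%, capped at 25% → 25%
Failure-to-pay penalty: 25% of £195,200 = £48,800
Penalty before surcharge: £48,800 + £4,450 = £53,250
Administrative surcharge: 30% of £53,250 = £15,975
Total penalty: £53,250 + £15,975 = £69,225

£69,225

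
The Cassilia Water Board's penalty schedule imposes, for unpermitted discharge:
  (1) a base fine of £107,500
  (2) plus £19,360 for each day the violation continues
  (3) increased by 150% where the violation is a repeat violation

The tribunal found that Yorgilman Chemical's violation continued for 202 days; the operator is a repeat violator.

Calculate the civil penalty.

£10,045,550

Per-day component: 202 × £19,360 = £3,910,720
Base plus per-day: £107,500 + £3,910,720 = £4,018,220
Enhancement: 150% of £4,018,220 = £6,027,330
Enhanced fine: £4,018,220 + £6,027,330 = £10,045,550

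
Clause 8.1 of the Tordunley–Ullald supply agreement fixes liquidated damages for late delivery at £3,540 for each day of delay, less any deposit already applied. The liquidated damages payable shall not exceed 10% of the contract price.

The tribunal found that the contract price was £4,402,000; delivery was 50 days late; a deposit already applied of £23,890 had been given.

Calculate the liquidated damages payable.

£153,110

Per-day damages: 50 × £3,540 = £177,000
Less deposit already applied: £177,000 − £23,890 = £153,110
Cap: 10% of £4,402,000 = £440,200
Cap at £440,200: £153,110 is within the cap, no reduction.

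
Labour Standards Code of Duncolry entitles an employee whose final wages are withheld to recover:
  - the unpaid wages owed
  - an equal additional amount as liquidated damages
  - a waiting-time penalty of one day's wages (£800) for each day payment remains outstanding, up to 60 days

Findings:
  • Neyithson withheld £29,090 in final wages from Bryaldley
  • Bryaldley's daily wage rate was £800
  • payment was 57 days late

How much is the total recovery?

Liquidated damages (equal amount): £29,090
Penalty days: min(57, 60) = 57
Waiting-time penalty: 57 × £800 = £45,600
Total award: £29,090 + £29,090 + £45,600 = £103,780

Total award: £103,780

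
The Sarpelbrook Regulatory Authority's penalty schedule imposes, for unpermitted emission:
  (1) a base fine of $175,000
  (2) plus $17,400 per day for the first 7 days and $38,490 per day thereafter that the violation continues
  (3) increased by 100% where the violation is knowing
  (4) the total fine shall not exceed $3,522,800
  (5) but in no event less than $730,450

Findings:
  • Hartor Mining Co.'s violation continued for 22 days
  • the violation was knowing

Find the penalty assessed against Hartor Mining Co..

First 7 days: 7 × $17,400 = $121,800
Remaining days: (22 − 7) × $38,490 = $577,350
Per-day component: $121,800 + $577,350 = $699,150
Base plus per-day: $175,000 + $699,150 = $874,150
Enhancement: 100% of $874,150 = $874,150
Enhanced fine: $874,150 + $874,150 = $1,748,300
Cap at $3,522,800: $1,748,300 is within the cap, no reduction.
Minimum $730,450: $1,748,300 meets the minimum, no increase.

$1,748,300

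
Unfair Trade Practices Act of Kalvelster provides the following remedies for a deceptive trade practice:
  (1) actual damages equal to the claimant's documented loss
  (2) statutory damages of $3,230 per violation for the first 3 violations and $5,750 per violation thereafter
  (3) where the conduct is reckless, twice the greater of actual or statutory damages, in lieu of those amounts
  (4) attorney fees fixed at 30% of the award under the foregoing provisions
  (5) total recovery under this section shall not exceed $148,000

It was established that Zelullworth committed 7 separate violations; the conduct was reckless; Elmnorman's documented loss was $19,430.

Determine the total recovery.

First 3 violations: 3 × $3,230 = $9,690
Remaining violations: (7 − 3) × $5,750 = $23,000
Statutory damages: $9,690 + $23,000 = $32,690
Greater of actual damages ($19,430) or statutory damages ($32,690): $32,690
Doubled: 2 × $32,690 = $65,380
Attorney fees: 30% of $65,380 = $19,614
Total before cap: $65,380 + $19,614 = $84,994
Cap at $148,000: $84,994 is within the cap, no reduction.

$84,994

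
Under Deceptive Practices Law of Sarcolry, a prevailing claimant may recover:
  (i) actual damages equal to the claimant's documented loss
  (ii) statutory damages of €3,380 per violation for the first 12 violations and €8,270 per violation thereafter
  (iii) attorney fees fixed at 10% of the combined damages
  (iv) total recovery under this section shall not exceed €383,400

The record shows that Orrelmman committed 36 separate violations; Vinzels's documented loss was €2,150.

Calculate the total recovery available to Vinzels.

€265,309

First 12 violations: 12 × €3,380 = €40,560
Remaining violations: (36 − 12) × €8,270 = €198,480
Statutory damages: €40,560 + €198,480 = €239,040
Combined damages: €2,150 + €239,040 = €241,190
Attorney fees: 10% of €241,190 = €24,119
Total before cap: €241,190 + €24,119 = €265,309
Cap at €383,400: €265,309 is within the cap, no reduction.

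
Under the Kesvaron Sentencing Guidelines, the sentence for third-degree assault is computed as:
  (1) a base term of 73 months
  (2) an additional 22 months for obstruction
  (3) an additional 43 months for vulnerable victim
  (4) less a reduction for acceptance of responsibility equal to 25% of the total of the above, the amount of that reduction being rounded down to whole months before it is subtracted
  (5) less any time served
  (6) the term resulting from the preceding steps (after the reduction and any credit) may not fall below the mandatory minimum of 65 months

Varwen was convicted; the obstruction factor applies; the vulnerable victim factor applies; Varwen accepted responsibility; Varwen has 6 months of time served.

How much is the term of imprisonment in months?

Obstruction enhancement: +22 months
Vulnerable victim enhancement: +43 months
Adjusted term: 73 months + 22 months + 43 months = 138 months
Acceptance of responsibility reduction: 25% of 138 months = 34 months (rounded down)
After reduction: 138 − 34 = 104 months
Less time served: 104 months − 6 months = 98 months
Minimum 65 months: 98 months meets the minimum, no increase.

98 months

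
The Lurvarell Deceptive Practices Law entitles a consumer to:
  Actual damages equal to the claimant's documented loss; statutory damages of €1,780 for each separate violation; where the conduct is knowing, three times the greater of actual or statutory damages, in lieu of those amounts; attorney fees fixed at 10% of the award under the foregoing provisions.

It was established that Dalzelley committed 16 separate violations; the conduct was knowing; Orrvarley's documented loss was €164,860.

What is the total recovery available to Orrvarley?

€544,038

Statutory damages: 16 × €1,780 = €28,480
Greater of actual damages (€164,860) or statutory damages (€28,480): €164,860
Trebled: 3 × €164,860 = €494,580
Attorney fees: 10% of €494,580 = €49,458
Total recovery: €494,580 + €49,458 = €544,038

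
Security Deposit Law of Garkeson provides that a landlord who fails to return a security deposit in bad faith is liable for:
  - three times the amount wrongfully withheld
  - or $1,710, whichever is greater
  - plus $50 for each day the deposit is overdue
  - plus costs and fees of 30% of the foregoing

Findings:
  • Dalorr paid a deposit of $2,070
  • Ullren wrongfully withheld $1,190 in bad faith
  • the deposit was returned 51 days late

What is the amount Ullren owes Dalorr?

Trebled: 3 × $1,190 = $3,570
Minimum $1,710: $3,570 meets the minimum, no increase.
Late-return penalty: 51 × $50 = $2,550
Damages plus late penalty: $3,570 + $2,550 = $6,120
Costs and fees: 30% of $6,120 = $1,836
Total recovery: $6,120 + $1,836 = $7,956

$7,956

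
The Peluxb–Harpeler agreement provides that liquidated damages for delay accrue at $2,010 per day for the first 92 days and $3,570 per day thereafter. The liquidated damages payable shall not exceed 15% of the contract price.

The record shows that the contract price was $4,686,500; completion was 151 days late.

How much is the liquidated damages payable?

First 92 days: 92 × $2,010 = $184,920
Remaining days: (151 − 92) × $3,570 = $210,630
Accrued per-day damages: $184,920 + $210,630 = $395,550
Cap: 15% of $4,686,500 = $702,975
Cap at $702,975: $395,550 is within the cap, no reduction.

$395,550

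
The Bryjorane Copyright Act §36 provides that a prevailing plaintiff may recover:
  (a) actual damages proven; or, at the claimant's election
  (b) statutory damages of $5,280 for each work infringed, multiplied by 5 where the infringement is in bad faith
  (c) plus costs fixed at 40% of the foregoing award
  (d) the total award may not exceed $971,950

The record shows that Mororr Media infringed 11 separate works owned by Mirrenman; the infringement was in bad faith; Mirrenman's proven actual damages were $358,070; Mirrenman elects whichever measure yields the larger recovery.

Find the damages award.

$501,298

Statutory damages: 11 × $5,280 = $58,080
Multiplied by 5: 5 × $58,080 = $290,400
Greater of actual damages ($358,070) or enhanced statutory damages ($290,400): $358,070
Costs: 40% of $358,070 = $143,228
Award plus costs: $358,070 + $143,228 = $501,298
Cap at $971,950: $501,298 is within the cap, no reduction.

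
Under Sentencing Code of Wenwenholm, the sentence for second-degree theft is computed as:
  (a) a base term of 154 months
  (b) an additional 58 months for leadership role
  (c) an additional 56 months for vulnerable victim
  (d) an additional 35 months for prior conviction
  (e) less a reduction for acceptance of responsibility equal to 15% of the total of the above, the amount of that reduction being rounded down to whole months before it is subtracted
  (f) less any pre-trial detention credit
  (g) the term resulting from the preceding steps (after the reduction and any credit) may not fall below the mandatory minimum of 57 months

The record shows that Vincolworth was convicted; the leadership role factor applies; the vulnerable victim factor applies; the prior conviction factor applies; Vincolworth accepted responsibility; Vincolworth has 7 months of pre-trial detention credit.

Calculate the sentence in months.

Leadership role enhancement: +58 months
Vulnerable victim enhancement: +56 months
Prior conviction enhancement: +35 months
Adjusted term: 154 months + 58 months + 56 months + 35 months = 303 months
Acceptance of responsibility reduction: 15% of 303 months = 45 months (rounded down)
After reduction: 303 − 45 = 258 months
Less pre-trial detention credit: 258 months − 7 months = 251 months
Minimum 57 months: 251 months meets the minimum, no increase.

251 months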